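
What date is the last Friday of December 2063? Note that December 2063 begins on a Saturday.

December 2063 begins on a Saturday, so the first Friday is December 7 (6 days later).
December 2063 has 31 days. Adding weeks: 7, 14, 21, 28 — the last one ≤ 31 is the 28th.

December 28, 2063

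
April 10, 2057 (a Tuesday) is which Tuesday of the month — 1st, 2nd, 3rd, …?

2nd

Day 10 falls in week ⌈10/7⌉ of the month.
Days 1–7 hold the 1st Tuesday, 8–14 the 2nd, 15–21 the 3rd, 22–28 the 4th, 29–31 the 5th.
10 is in the range for the 2nd.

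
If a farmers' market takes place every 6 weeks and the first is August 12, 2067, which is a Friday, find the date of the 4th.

December 16, 2067

The 4th occurrence is 3 intervals after the first: 3 × 42 = 126 days after August 12, 2067.
August has 31 days — 19 days to the end of August leaves 107.
September has 30 days (77 left).
October has 31 days (46 left).
November has 30 days (16 left).
16 days into December → December 16, 2067.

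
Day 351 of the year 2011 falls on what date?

January has 31 days (351 − 31 = 320 remain).
February has 28 days (320 − 28 = 292 remain).
March has 31 days (292 − 31 = 261 remain).
April has 30 days (261 − 30 = 231 remain).
May has 31 days (231 − 31 = 200 remain).
June has 30 days (200 − 30 = 170 remain).
July has 31 days (170 − 31 = 139 remain).
August has 31 days (139 − 31 = 108 remain).
September has 30 days (108 − 30 = 78 remain).
October has 31 days (78 − 31 = 47 remain).
November has 30 days (47 − 30 = 17 remain).
17 into December → December 17.

17 December 2011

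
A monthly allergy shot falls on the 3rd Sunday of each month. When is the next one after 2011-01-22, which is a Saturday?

2011-02-20

January 2011 starts on a Saturday; its first Sunday is the 2nd, so the 3rd Sunday is the 16th — 2011-01-16.
That is not after 2011-01-22, so look at February 2011.
February 2011 starts on a Tuesday; its first Sunday is the 6th, so the 3rd Sunday is the 20th — 2011-02-20.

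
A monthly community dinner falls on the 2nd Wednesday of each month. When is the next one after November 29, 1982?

December 8, 1982

November 1982 starts on a Monday; its first Wednesday is the 3rd, so the 2nd Wednesday is the 10th — November 10, 1982.
That is not after November 29, 1982, so look at December 1982.
December 1982 starts on a Wednesday; its first Wednesday is the 1st, so the 2nd Wednesday is the 8th — December 8, 1982.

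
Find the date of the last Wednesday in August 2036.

27 August 2036

The first Wednesday of August 2036 is August 6.
August 2036 has 31 days. Adding weeks: 6, 13, 20, 27 — the last one ≤ 31 is the 27th.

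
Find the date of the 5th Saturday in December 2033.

31 December 2033

The first Saturday of December 2033 is December 3.
The 5th Saturday is 4 weeks later: 3 + 28 = 31.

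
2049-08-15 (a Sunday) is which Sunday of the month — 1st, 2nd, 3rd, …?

Day 15 falls in week ⌈15/7⌉ of the month.
Days 1–7 hold the 1st Sunday, 8–14 the 2nd, 15–21 the 3rd, 22–28 the 4th, 29–31 the 5th.
15 is in the range for the 3rd.

3rd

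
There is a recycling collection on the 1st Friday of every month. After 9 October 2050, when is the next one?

October 2050 starts on a Saturday, so its 1st Friday is 7 October 2050 (6 days in).
That is not after 9 October 2050, so look at November 2050.
November 2050 starts on a Tuesday, so its 1st Friday is 4 November 2050 (3 days in).

4 November 2050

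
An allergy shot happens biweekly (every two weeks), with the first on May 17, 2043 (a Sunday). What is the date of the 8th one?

Aug 23, 2043

The 8th occurrence is 7 intervals after the first: 7 × 14 = 98 days after May 17, 2043.
May has 31 days — 14 days to the end of May leaves 84.
Jun has 30 days (54 left).
Jul has 31 days (23 left).
23 days into Aug → Aug 23, 2043.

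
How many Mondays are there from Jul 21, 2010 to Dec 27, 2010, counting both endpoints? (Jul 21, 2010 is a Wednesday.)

23

Jul 21, 2010 is a Wednesday; the first Monday on or after it is Jul 26, 2010 (5 days later).
From Jul 26, 2010 to Dec 27, 2010: 5 + 31 + 30 + 31 + 30 + 27 = 154 days (rest of Jul, Aug, Sep, Oct, Nov, Dec).
154 ÷ 7 = 22 full weeks with remainder 0, so 22 more Mondays after the first → 23.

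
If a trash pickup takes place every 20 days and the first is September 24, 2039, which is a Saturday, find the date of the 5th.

The 5th occurrence is 4 intervals after the first: 4 × 20 = 80 days after September 24, 2039.
September has 30 days — 6 days to the end of September leaves 74.
October has 31 days (43 left).
November has 30 days (13 left).
13 days into December → December 13, 2039.

December 13, 2039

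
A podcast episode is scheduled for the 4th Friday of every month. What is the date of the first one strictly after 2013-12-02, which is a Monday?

December 2013 starts on a Sunday; its first Friday is the 6th, so the 4th Friday is the 27th — 2013-12-27.
2013-12-27 is after 2013-12-02, so that is the next one.

2013-12-27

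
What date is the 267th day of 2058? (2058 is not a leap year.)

September 24, 2058

January has 31 days (267 − 31 = 236 remain).
February has 28 days (236 − 28 = 208 remain).
March has 31 days (208 − 31 = 177 remain).
April has 30 days (177 − 30 = 147 remain).
May has 31 days (147 − 31 = 116 remain).
June has 30 days (116 − 30 = 86 remain).
July has 31 days (86 − 31 = 55 remain).
August has 31 days (55 − 31 = 24 remain).
24 into September → September 24.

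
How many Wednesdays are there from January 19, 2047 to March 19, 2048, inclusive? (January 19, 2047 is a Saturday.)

January 19, 2047 is a Saturday; the first Wednesday on or after it is January 23, 2047 (4 days later).
From January 23, 2047 to March 19, 2048: 342 + 79 = 421 days (rest of 2047, to March 19, 2048 in 2048).
421 ÷ 7 = 60 full weeks with remainder 1, so 60 more Wednesdays after the first → 61.

61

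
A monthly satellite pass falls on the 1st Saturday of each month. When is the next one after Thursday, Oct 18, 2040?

Oct 2040 starts on a Monday, so its 1st Saturday is Oct 6, 2040 (5 days in).
That is not after Oct 18, 2040, so look at Nov 2040.
Nov 2040 starts on a Thursday, so its 1st Saturday is Nov 3, 2040 (2 days in).

Nov 3, 2040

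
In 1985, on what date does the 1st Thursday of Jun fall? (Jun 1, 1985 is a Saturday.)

Jun 6, 1985

Jun 1985 begins on a Saturday, so the first Thursday is Jun 6 (5 days later).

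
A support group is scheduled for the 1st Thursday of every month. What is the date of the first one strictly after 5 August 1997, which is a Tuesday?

August 1997 starts on a Friday, so its 1st Thursday is 7 August 1997 (6 days in).
7 August 1997 is after 5 August 1997, so that is the next one.

7 August 1997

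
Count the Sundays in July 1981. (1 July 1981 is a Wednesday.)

4

1 July 1981 is a Wednesday; the first Sunday on or after it is 5 July 1981 (4 days later).
From 5 July 1981 to 31 July 1981 is 31 − 5 = 26 days.
26 ÷ 7 = 3 full weeks with remainder 5, so 3 more Sundays after the first → 4.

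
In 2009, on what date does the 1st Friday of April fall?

April 2009 begins on a Wednesday, so the first Friday is April 3 (2 days later).

3 April 2009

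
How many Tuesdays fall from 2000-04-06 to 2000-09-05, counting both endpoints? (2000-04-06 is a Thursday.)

22

2000-04-06 is a Thursday; the first Tuesday on or after it is 2000-04-11 (5 days later).
From 2000-04-11 to 2000-09-05: 19 + 31 + 30 + 31 + 31 + 5 = 147 days (rest of April, May, June, July, August, September).
147 ÷ 7 = 21 full weeks with remainder 0, so 21 more Tuesdays after the first → 22.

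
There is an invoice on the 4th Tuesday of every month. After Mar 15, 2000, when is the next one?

Mar 28, 2000

Mar 2000 starts on a Wednesday; its first Tuesday is the 7th, so the 4th Tuesday is the 28th — Mar 28, 2000.
Mar 28, 2000 is after Mar 15, 2000, so that is the next one.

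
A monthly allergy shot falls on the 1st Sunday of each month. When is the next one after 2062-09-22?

2062-10-01

September 2062 starts on a Friday, so its 1st Sunday is 2062-09-03 (2 days in).
That is not after 2062-09-22, so look at October 2062.
October 2062 starts on a Sunday, so its 1st Sunday is 2062-10-01.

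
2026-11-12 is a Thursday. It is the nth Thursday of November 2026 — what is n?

Day 12 falls in week ⌈12/7⌉ of the month.
Days 1–7 hold the 1st Thursday, 8–14 the 2nd, 15–21 the 3rd, 22–28 the 4th, 29–31 the 5th.
12 is in the range for the 2nd.

2nd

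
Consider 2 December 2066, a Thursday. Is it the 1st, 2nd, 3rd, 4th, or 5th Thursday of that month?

1st

Day 2 falls in week ⌈2/7⌉ of the month.
Days 1–7 hold the 1st Thursday, 8–14 the 2nd, 15–21 the 3rd, 22–28 the 4th, 29–31 the 5th.
2 is in the range for the 1st.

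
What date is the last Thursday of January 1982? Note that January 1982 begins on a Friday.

January 1982 begins on a Friday, so the first Thursday is January 7 (6 days later).
January 1982 has 31 days. Adding weeks: 7, 14, 21, 28 — the last one ≤ 31 is the 28th.

1982-01-28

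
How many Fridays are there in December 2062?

December 1, 2062 is a Friday; the first Friday on or after it is December 1, 2062.
From December 1, 2062 to December 31, 2062 is 31 − 1 = 30 days.
30 ÷ 7 = 4 full weeks with remainder 2, so 4 more Fridays after the first → 5.

5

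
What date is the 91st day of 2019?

2019-04-01

January has 31 days (91 − 31 = 60 remain).
February has 28 days (60 − 28 = 32 remain).
March has 31 days (32 − 31 = 1 remain).
1 into April → April 1.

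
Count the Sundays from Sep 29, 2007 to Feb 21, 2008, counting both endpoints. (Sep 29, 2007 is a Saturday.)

Sep 29, 2007 is a Saturday; the first Sunday on or after it is Sep 30, 2007 (1 day later).
From Sep 30, 2007 to Feb 21, 2008: 0 + 31 + 30 + 31 + 31 + 21 = 144 days (rest of Sep, Oct, Nov, Dec, Jan, Feb).
144 ÷ 7 = 20 full weeks with remainder 4, so 20 more Sundays after the first → 21.

21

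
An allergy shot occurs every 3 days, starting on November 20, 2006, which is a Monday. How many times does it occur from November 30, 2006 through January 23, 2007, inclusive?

Occurrences land 3·i days after November 20, 2006 for i = 0, 1, 2, …
November 30, 2006 is 10 days after the start; 10 ÷ 3 = 3 remainder 1; since the remainder is 1, round up to i = 4. First occurrence in the window: #5 on December 2, 2006 (4×3 = 12 days in).
January 23, 2007 is 64 days after the start; 64 ÷ 3 = 21 remainder 1. Last occurrence in the window: #22 on January 22, 2007.
Occurrences #5 through #22: 18 in total.

18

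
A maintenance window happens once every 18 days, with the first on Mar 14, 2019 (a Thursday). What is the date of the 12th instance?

The 12th occurrence is 11 intervals after the first: 11 × 18 = 198 days after Mar 14, 2019.
Mar has 31 days — 17 days to the end of Mar leaves 181.
Apr has 30 days (151 left).
May has 31 days (120 left).
Jun has 30 days (90 left).
Jul has 31 days (59 left).
Aug has 31 days (28 left).
28 days into Sep → Sep 28, 2019.

Sep 28, 2019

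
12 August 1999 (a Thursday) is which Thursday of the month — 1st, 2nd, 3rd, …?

Day 12 falls in week ⌈12/7⌉ of the month.
Days 1–7 hold the 1st Thursday, 8–14 the 2nd, 15–21 the 3rd, 22–28 the 4th, 29–31 the 5th.
12 is in the range for the 2nd.

2nd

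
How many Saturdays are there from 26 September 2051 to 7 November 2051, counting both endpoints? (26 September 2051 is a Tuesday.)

26 September 2051 is a Tuesday; the first Saturday on or after it is 30 September 2051 (4 days later).
From 30 September 2051 to 7 November 2051: 0 + 31 + 7 = 38 days (rest of September, October, November).
38 ÷ 7 = 5 full weeks with remainder 3, so 5 more Saturdays after the first → 6.

6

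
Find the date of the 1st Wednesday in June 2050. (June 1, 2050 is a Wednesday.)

June 2050 begins on a Wednesday, so the first Wednesday is June 1.

2050-06-01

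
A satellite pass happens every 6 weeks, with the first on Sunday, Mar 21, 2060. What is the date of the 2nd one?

The 2nd occurrence is 1 interval after the first: 1 × 42 = 42 days after Mar 21, 2060.
Mar has 31 days — 10 days to the end of Mar leaves 32.
Apr has 30 days (2 left).
2 days into May → May 2, 2060.

May 2, 2060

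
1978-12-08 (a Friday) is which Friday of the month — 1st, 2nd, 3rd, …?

Day 8 falls in week ⌈8/7⌉ of the month.
Days 1–7 hold the 1st Friday, 8–14 the 2nd, 15–21 the 3rd, 22–28 the 4th, 29–31 the 5th.
8 is in the range for the 2nd.

2nd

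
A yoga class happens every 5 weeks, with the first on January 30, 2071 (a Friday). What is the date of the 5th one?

June 19, 2071

The 5th occurrence is 4 intervals after the first: 4 × 35 = 140 days after January 30, 2071.
January has 31 days — 1 day to the end of January leaves 139.
February has 28 days (111 left).
March has 31 days (80 left).
April has 30 days (50 left).
May has 31 days (19 left).
19 days into June → June 19, 2071.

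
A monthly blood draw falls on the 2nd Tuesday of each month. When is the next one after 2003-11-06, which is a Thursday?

November 2003 starts on a Saturday; its first Tuesday is the 4th, so the 2nd Tuesday is the 11th — 2003-11-11.
2003-11-11 is after 2003-11-06, so that is the next one.

2003-11-11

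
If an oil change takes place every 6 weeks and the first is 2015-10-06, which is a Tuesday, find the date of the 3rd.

The 3rd occurrence is 2 intervals after the first: 2 × 42 = 84 days after 2015-10-06.
October has 31 days — 25 days to the end of October leaves 59.
November has 30 days (29 left).
29 days into December → 2015-12-29.

2015-12-29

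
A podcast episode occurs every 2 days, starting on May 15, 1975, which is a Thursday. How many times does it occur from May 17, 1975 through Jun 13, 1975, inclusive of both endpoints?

Occurrences land 2·i days after May 15, 1975 for i = 0, 1, 2, …
May 17, 1975 is 2 days after the start; 2 ÷ 2 = 1 remainder 0. First occurrence in the window: #2 on May 17, 1975 (1×2 = 2 days in).
Jun 13, 1975 is 29 days after the start; 29 ÷ 2 = 14 remainder 1. Last occurrence in the window: #15 on Jun 12, 1975.
Occurrences #2 through #15: 14 in total.

14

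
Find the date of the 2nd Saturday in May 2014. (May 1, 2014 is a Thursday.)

May 2014 begins on a Thursday, so the first Saturday is May 3 (2 days later).
The 2nd Saturday is 1 weeks later: 3 + 7 = 10.

10 May 2014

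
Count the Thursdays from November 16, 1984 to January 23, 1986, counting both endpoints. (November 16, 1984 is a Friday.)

November 16, 1984 is a Friday; the first Thursday on or after it is November 22, 1984 (6 days later).
From November 22, 1984 to January 23, 1986: 39 + 365 + 23 = 427 days (rest of 1984, 1985, to January 23, 1986 in 1986).
427 ÷ 7 = 61 full weeks with remainder 0, so 61 more Thursdays after the first → 62.

62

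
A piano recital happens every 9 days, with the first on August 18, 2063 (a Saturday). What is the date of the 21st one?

The 21st occurrence is 20 intervals after the first: 20 × 9 = 180 days after August 18, 2063.
August has 31 days — 13 days to the end of August leaves 167.
September has 30 days (137 left).
October has 31 days (106 left).
November has 30 days (76 left).
December has 31 days (45 left).
January has 31 days (14 left).
14 days into February → February 14, 2064.

February 14, 2064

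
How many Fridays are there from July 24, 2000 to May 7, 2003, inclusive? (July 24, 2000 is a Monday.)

July 24, 2000 is a Monday; the first Friday on or after it is July 28, 2000 (4 days later).
From July 28, 2000 to May 7, 2003: 156 + 365 + 365 + 127 = 1013 days (rest of 2000, 2001, 2002, to May 7, 2003 in 2003).
1013 ÷ 7 = 144 full weeks with remainder 5, so 144 more Fridays after the first → 145.

145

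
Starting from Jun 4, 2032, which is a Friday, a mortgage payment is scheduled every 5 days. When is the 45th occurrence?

Jan 10, 2033

The 45th occurrence is 44 intervals after the first: 44 × 5 = 220 days after Jun 4, 2032.
Jun has 30 days — 26 days to the end of Jun leaves 194.
Jul has 31 days (163 left).
Aug has 31 days (132 left).
Sep has 30 days (102 left).
Oct has 31 days (71 left).
Nov has 30 days (41 left).
Dec has 31 days (10 left).
10 days into Jan → Jan 10, 2033.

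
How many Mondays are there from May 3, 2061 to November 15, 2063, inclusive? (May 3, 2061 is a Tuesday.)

132

May 3, 2061 is a Tuesday; the first Monday on or after it is May 9, 2061 (6 days later).
From May 9, 2061 to November 15, 2063: 236 + 365 + 319 = 920 days (rest of 2061, 2062, to November 15, 2063 in 2063).
920 ÷ 7 = 131 full weeks with remainder 3, so 131 more Mondays after the first → 132.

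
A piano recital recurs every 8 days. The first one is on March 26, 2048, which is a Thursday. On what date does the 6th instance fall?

The 6th occurrence is 5 intervals after the first: 5 × 8 = 40 days after March 26, 2048.
March has 31 days — 5 days to the end of March leaves 35.
April has 30 days (5 left).
5 days into May → May 5, 2048.

May 5, 2048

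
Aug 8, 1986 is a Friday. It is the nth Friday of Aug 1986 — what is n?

2nd

Day 8 falls in week ⌈8/7⌉ of the month.
Days 1–7 hold the 1st Friday, 8–14 the 2nd, 15–21 the 3rd, 22–28 the 4th, 29–31 the 5th.
8 is in the range for the 2nd.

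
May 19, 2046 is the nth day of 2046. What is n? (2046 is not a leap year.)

139

Days in months before May: 31 + 28 + 31 + 30 = 120.
Plus 19 days into May → day 139.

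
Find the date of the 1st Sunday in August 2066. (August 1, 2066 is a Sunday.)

August 2066 begins on a Sunday, so the first Sunday is August 1.

1 August 2066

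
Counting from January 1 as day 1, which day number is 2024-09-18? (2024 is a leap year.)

262

Days in months before September: 31 + 29 + 31 + 30 + 31 + 30 + 31 + 31 = 244.
Plus 18 days into September → day 262.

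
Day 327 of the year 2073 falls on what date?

January has 31 days (327 − 31 = 296 remain).
February has 28 days (296 − 28 = 268 remain).
March has 31 days (268 − 31 = 237 remain).
April has 30 days (237 − 30 = 207 remain).
May has 31 days (207 − 31 = 176 remain).
June has 30 days (176 − 30 = 146 remain).
July has 31 days (146 − 31 = 115 remain).
August has 31 days (115 − 31 = 84 remain).
September has 30 days (84 − 30 = 54 remain).
October has 31 days (54 − 31 = 23 remain).
23 into November → November 23.

November 23, 2073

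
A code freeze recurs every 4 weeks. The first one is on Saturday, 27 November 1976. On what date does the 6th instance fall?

The 6th occurrence is 5 intervals after the first: 5 × 28 = 140 days after 27 November 1976.
November has 30 days — 3 days to the end of November leaves 137.
December has 31 days (106 left).
January has 31 days (75 left).
February has 28 days (47 left).
March has 31 days (16 left).
16 days into April → 16 April 1977.

16 April 1977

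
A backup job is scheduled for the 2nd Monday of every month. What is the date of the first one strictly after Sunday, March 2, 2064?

March 2064 starts on a Saturday; its first Monday is the 3rd, so the 2nd Monday is the 10th — March 10, 2064.
March 10, 2064 is after March 2, 2064, so that is the next one.

March 10, 2064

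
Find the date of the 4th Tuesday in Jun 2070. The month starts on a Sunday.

Jun 24, 2070

Jun 2070 begins on a Sunday, so the first Tuesday is Jun 3 (2 days later).
The 4th Tuesday is 3 weeks later: 3 + 21 = 24.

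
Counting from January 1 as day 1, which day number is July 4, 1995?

Days in months before July: 31 + 28 + 31 + 30 + 31 + 30 = 181.
Plus 4 days into July → day 185.

185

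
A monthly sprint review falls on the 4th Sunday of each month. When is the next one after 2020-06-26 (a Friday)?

June 2020 starts on a Monday; its first Sunday is the 7th, so the 4th Sunday is the 28th — 2020-06-28.
2020-06-28 is after 2020-06-26, so that is the next one.

2020-06-28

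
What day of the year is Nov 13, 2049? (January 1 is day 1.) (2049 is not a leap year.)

Days in months before Nov: 31 + 28 + 31 + 30 + 31 + 30 + 31 + 31 + 30 + 31 = 304.
Plus 13 days into Nov → day 317.

317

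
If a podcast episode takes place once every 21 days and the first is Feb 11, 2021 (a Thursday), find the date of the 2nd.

The 2nd occurrence is 1 interval after the first: 1 × 21 = 21 days after Feb 11, 2021.
Feb has 28 days — 17 days to the end of Feb leaves 4.
4 days into Mar → Mar 4, 2021.

Mar 4, 2021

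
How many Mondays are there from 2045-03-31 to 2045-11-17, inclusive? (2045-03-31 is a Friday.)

2045-03-31 is a Friday; the first Monday on or after it is 2045-04-03 (3 days later).
From 2045-04-03 to 2045-11-17: 27 + 31 + 30 + 31 + 31 + 30 + 31 + 17 = 228 days (rest of April, May, June, July, August, September, October, November).
228 ÷ 7 = 32 full weeks with remainder 4, so 32 more Mondays after the first → 33.

33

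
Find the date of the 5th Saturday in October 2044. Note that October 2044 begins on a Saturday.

October 2044 begins on a Saturday, so the first Saturday is October 1.
The 5th Saturday is 4 weeks later: 1 + 28 = 29.

2044-10-29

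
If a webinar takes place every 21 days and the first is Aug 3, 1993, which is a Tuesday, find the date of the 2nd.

The 2nd occurrence is 1 interval after the first: 1 × 21 = 21 days after Aug 3, 1993.
21 days later is Aug 24, 1993.

Aug 24, 1993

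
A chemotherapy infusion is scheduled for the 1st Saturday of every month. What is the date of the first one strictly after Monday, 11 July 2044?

July 2044 starts on a Friday, so its 1st Saturday is 2 July 2044 (1 day in).
That is not after 11 July 2044, so look at August 2044.
August 2044 starts on a Monday, so its 1st Saturday is 6 August 2044 (5 days in).

6 August 2044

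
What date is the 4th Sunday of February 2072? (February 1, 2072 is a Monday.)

February 28, 2072

February 2072 begins on a Monday, so the first Sunday is February 7 (6 days later).
The 4th Sunday is 3 weeks later: 7 + 21 = 28.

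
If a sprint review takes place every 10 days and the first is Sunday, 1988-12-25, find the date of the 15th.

The 15th occurrence is 14 intervals after the first: 14 × 10 = 140 days after 1988-12-25.
December has 31 days — 6 days to the end of December leaves 134.
January has 31 days (103 left).
February has 28 days (75 left).
March has 31 days (44 left).
April has 30 days (14 left).
14 days into May → 1989-05-14.

1989-05-14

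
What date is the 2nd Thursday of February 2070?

The first Thursday of February 2070 is February 6.
The 2nd Thursday is 1 weeks later: 6 + 7 = 13.

February 13, 2070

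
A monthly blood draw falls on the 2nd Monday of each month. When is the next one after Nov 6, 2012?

Nov 12, 2012

Nov 2012 starts on a Thursday; its first Monday is the 5th, so the 2nd Monday is the 12th — Nov 12, 2012.
Nov 12, 2012 is after Nov 6, 2012, so that is the next one.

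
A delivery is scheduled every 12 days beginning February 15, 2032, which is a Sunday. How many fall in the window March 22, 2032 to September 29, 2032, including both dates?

Occurrences land 12·i days after February 15, 2032 for i = 0, 1, 2, …
March 22, 2032 is 36 days after the start; 36 ÷ 12 = 3 remainder 0. First occurrence in the window: #4 on March 22, 2032 (3×12 = 36 days in).
September 29, 2032 is 227 days after the start; 227 ÷ 12 = 18 remainder 11. Last occurrence in the window: #19 on September 18, 2032.
Occurrences #4 through #19: 16 in total.

16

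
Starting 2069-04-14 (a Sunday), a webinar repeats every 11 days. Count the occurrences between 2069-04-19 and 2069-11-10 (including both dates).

19

Occurrences land 11·i days after 2069-04-14 for i = 0, 1, 2, …
2069-04-19 is 5 days after the start; 5 ÷ 11 = 0 remainder 5; since the remainder is 5, round up to i = 1. First occurrence in the window: #2 on 2069-04-25 (1×11 = 11 days in).
2069-11-10 is 210 days after the start; 210 ÷ 11 = 19 remainder 1. Last occurrence in the window: #20 on 2069-11-09.
Occurrences #2 through #20: 19 in total.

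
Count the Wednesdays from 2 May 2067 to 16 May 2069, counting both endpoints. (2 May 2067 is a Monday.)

2 May 2067 is a Monday; the first Wednesday on or after it is 4 May 2067 (2 days later).
From 4 May 2067 to 16 May 2069: 241 + 366 + 136 = 743 days (rest of 2067, 2068, to 16 May 2069 in 2069).
743 ÷ 7 = 106 full weeks with remainder 1, so 106 more Wednesdays after the first → 107.

107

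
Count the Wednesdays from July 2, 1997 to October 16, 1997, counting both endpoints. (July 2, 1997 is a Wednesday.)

16

July 2, 1997 is a Wednesday; the first Wednesday on or after it is July 2, 1997.
From July 2, 1997 to October 16, 1997: 29 + 31 + 30 + 16 = 106 days (rest of July, August, September, October).
106 ÷ 7 = 15 full weeks with remainder 1, so 15 more Wednesdays after the first → 16.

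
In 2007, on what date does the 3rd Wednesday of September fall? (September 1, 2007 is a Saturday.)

19 September 2007

September 2007 begins on a Saturday, so the first Wednesday is September 5 (4 days later).
The 3rd Wednesday is 2 weeks later: 5 + 14 = 19.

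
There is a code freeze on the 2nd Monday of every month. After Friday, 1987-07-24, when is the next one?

July 1987 starts on a Wednesday; its first Monday is the 6th, so the 2nd Monday is the 13th — 1987-07-13.
That is not after 1987-07-24, so look at August 1987.
August 1987 starts on a Saturday; its first Monday is the 3rd, so the 2nd Monday is the 10th — 1987-08-10.

1987-08-10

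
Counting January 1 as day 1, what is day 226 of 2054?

August 14, 2054

January has 31 days (226 − 31 = 195 remain).
February has 28 days (195 − 28 = 167 remain).
March has 31 days (167 − 31 = 136 remain).
April has 30 days (136 − 30 = 106 remain).
May has 31 days (106 − 31 = 75 remain).
June has 30 days (75 − 30 = 45 remain).
July has 31 days (45 − 31 = 14 remain).
14 into August → August 14.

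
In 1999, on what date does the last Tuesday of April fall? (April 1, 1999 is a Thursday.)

April 1999 begins on a Thursday, so the first Tuesday is April 6 (5 days later).
April 1999 has 30 days. Adding weeks: 6, 13, 20, 27 — the last one ≤ 30 is the 27th.

April 27, 1999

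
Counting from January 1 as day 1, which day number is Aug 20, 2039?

Days in months before Aug: 31 + 28 + 31 + 30 + 31 + 30 + 31 = 212.
Plus 20 days into Aug → day 232.

232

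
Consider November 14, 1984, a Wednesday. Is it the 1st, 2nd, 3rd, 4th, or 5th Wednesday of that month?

2nd

Day 14 falls in week ⌈14/7⌉ of the month.
Days 1–7 hold the 1st Wednesday, 8–14 the 2nd, 15–21 the 3rd, 22–28 the 4th, 29–31 the 5th.
14 is in the range for the 2nd.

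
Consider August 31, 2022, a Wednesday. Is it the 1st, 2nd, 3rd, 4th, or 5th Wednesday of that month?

5th

Day 31 falls in week ⌈31/7⌉ of the month.
Days 1–7 hold the 1st Wednesday, 8–14 the 2nd, 15–21 the 3rd, 22–28 the 4th, 29–31 the 5th.
31 is in the range for the 5th.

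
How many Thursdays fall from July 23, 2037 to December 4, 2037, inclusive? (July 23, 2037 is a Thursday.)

20

July 23, 2037 is a Thursday; the first Thursday on or after it is July 23, 2037.
From July 23, 2037 to December 4, 2037: 8 + 31 + 30 + 31 + 30 + 4 = 134 days (rest of July, August, September, October, November, December).
134 ÷ 7 = 19 full weeks with remainder 1, so 19 more Thursdays after the first → 20.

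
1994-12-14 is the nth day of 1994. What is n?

348

Days in months before December: 31 + 28 + 31 + 30 + 31 + 30 + 31 + 31 + 30 + 31 + 30 = 334.
Plus 14 days into December → day 348.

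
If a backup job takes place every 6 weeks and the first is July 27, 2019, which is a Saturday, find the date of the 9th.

The 9th occurrence is 8 intervals after the first: 8 × 42 = 336 days after July 27, 2019.
July has 31 days — 4 days to the end of July leaves 332.
August has 31 days (301 left).
September has 30 days (271 left).
October has 31 days (240 left).
November has 30 days (210 left).
December has 31 days (179 left).
January has 31 days (148 left).
February has 29 days (119 left).
March has 31 days (88 left).
April has 30 days (58 left).
May has 31 days (27 left).
27 days into June → June 27, 2020.

June 27, 2020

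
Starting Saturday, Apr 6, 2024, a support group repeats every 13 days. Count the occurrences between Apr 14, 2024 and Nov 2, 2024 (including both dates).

16

Occurrences land 13·i days after Apr 6, 2024 for i = 0, 1, 2, …
Apr 14, 2024 is 8 days after the start; 8 ÷ 13 = 0 remainder 8; since the remainder is 8, round up to i = 1. First occurrence in the window: #2 on Apr 19, 2024 (1×13 = 13 days in).
Nov 2, 2024 is 210 days after the start; 210 ÷ 13 = 16 remainder 2. Last occurrence in the window: #17 on Oct 31, 2024.
Occurrences #2 through #17: 16 in total.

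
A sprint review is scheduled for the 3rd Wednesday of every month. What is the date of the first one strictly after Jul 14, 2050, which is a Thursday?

Jul 20, 2050

Jul 2050 starts on a Friday; its first Wednesday is the 6th, so the 3rd Wednesday is the 20th — Jul 20, 2050.
Jul 20, 2050 is after Jul 14, 2050, so that is the next one.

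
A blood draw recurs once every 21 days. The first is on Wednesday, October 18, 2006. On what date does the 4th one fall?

The 4th occurrence is 3 intervals after the first: 3 × 21 = 63 days after October 18, 2006.
October has 31 days — 13 days to the end of October leaves 50.
November has 30 days (20 left).
20 days into December → December 20, 2006.

December 20, 2006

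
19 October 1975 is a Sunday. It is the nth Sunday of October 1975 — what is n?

Day 19 falls in week ⌈19/7⌉ of the month.
Days 1–7 hold the 1st Sunday, 8–14 the 2nd, 15–21 the 3rd, 22–28 the 4th, 29–31 the 5th.
19 is in the range for the 3rd.

3rd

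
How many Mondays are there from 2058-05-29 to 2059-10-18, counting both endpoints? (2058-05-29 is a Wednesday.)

2058-05-29 is a Wednesday; the first Monday on or after it is 2058-06-03 (5 days later).
From 2058-06-03 to 2059-10-18: 211 + 291 = 502 days (rest of 2058, to 2059-10-18 in 2059).
502 ÷ 7 = 71 full weeks with remainder 5, so 71 more Mondays after the first → 72.

72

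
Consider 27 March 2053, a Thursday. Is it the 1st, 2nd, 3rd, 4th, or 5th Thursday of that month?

4th

Day 27 falls in week ⌈27/7⌉ of the month.
Days 1–7 hold the 1st Thursday, 8–14 the 2nd, 15–21 the 3rd, 22–28 the 4th, 29–31 the 5th.
27 is in the range for the 4th.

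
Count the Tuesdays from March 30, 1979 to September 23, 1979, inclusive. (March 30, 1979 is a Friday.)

25

March 30, 1979 is a Friday; the first Tuesday on or after it is April 3, 1979 (4 days later).
From April 3, 1979 to September 23, 1979: 27 + 31 + 30 + 31 + 31 + 23 = 173 days (rest of April, May, June, July, August, September).
173 ÷ 7 = 24 full weeks with remainder 5, so 24 more Tuesdays after the first → 25.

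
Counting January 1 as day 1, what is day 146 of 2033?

May 26, 2033

Jan has 31 days (146 − 31 = 115 remain).
Feb has 28 days (115 − 28 = 87 remain).
Mar has 31 days (87 − 31 = 56 remain).
Apr has 30 days (56 − 30 = 26 remain).
26 into May → May 26.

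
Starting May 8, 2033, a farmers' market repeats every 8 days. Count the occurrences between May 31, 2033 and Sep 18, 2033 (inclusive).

14

Occurrences land 8·i days after May 8, 2033 for i = 0, 1, 2, …
May 31, 2033 is 23 days after the start; 23 ÷ 8 = 2 remainder 7; since the remainder is 7, round up to i = 3. First occurrence in the window: #4 on Jun 1, 2033 (3×8 = 24 days in).
Sep 18, 2033 is 133 days after the start; 133 ÷ 8 = 16 remainder 5. Last occurrence in the window: #17 on Sep 13, 2033.
Occurrences #4 through #17: 14 in total.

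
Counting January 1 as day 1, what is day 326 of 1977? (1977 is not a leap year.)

January has 31 days (326 − 31 = 295 remain).
February has 28 days (295 − 28 = 267 remain).
March has 31 days (267 − 31 = 236 remain).
April has 30 days (236 − 30 = 206 remain).
May has 31 days (206 − 31 = 175 remain).
June has 30 days (175 − 30 = 145 remain).
July has 31 days (145 − 31 = 114 remain).
August has 31 days (114 − 31 = 83 remain).
September has 30 days (83 − 30 = 53 remain).
October has 31 days (53 − 31 = 22 remain).
22 into November → November 22.

22 November 1977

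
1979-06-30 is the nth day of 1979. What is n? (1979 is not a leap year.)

181

Days in months before June: 31 + 28 + 31 + 30 + 31 = 151.
Plus 30 days into June → day 181.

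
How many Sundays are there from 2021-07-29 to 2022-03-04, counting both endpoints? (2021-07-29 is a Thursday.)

2021-07-29 is a Thursday; the first Sunday on or after it is 2021-08-01 (3 days later).
From 2021-08-01 to 2022-03-04: 30 + 30 + 31 + 30 + 31 + 31 + 28 + 4 = 215 days (rest of August, September, October, November, December, January, February, March).
215 ÷ 7 = 30 full weeks with remainder 5, so 30 more Sundays after the first → 31.

31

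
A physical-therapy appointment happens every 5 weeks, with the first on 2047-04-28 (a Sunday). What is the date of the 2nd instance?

2047-06-02

The 2nd occurrence is 1 interval after the first: 1 × 35 = 35 days after 2047-04-28.
April has 30 days — 2 days to the end of April leaves 33.
May has 31 days (2 left).
2 days into June → 2047-06-02.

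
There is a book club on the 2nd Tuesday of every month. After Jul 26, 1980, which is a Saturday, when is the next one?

Jul 1980 starts on a Tuesday; its first Tuesday is the 1st, so the 2nd Tuesday is the 8th — Jul 8, 1980.
That is not after Jul 26, 1980, so look at Aug 1980.
Aug 1980 starts on a Friday; its first Tuesday is the 5th, so the 2nd Tuesday is the 12th — Aug 12, 1980.

Aug 12, 1980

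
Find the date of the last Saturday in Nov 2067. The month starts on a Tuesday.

Nov 2067 begins on a Tuesday, so the first Saturday is Nov 5 (4 days later).
Nov 2067 has 30 days. Adding weeks: 5, 12, 19, 26 — the last one ≤ 30 is the 26th.

Nov 26, 2067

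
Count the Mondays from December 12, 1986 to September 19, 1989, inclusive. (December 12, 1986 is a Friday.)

145

December 12, 1986 is a Friday; the first Monday on or after it is December 15, 1986 (3 days later).
From December 15, 1986 to September 19, 1989: 16 + 365 + 366 + 262 = 1009 days (rest of 1986, 1987, 1988, to September 19, 1989 in 1989).
1009 ÷ 7 = 144 full weeks with remainder 1, so 144 more Mondays after the first → 145.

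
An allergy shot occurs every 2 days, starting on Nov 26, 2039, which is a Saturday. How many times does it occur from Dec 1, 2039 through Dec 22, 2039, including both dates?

11

Occurrences land 2·i days after Nov 26, 2039 for i = 0, 1, 2, …
Dec 1, 2039 is 5 days after the start; 5 ÷ 2 = 2 remainder 1; since the remainder is 1, round up to i = 3. First occurrence in the window: #4 on Dec 2, 2039 (3×2 = 6 days in).
Dec 22, 2039 is 26 days after the start; 26 ÷ 2 = 13 remainder 0. Last occurrence in the window: #14 on Dec 22, 2039.
Occurrences #4 through #14: 11 in total.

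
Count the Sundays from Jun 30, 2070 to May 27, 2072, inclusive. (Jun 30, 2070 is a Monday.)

Jun 30, 2070 is a Monday; the first Sunday on or after it is Jul 6, 2070 (6 days later).
From Jul 6, 2070 to May 27, 2072: 178 + 365 + 148 = 691 days (rest of 2070, 2071, to May 27, 2072 in 2072).
691 ÷ 7 = 98 full weeks with remainder 5, so 98 more Sundays after the first → 99.

99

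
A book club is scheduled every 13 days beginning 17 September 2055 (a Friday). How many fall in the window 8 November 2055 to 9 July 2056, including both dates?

Occurrences land 13·i days after 17 September 2055 for i = 0, 1, 2, …
8 November 2055 is 52 days after the start; 52 ÷ 13 = 4 remainder 0. First occurrence in the window: #5 on 8 November 2055 (4×13 = 52 days in).
9 July 2056 is 296 days after the start; 296 ÷ 13 = 22 remainder 10. Last occurrence in the window: #23 on 29 June 2056.
Occurrences #5 through #23: 19 in total.

19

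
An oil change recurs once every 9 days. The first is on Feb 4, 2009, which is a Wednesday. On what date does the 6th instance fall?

The 6th occurrence is 5 intervals after the first: 5 × 9 = 45 days after Feb 4, 2009.
Feb has 28 days — 24 days to the end of Feb leaves 21.
21 days into Mar → Mar 21, 2009.

Mar 21, 2009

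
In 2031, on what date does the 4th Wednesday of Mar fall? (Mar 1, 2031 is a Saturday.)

Mar 2031 begins on a Saturday, so the first Wednesday is Mar 5 (4 days later).
The 4th Wednesday is 3 weeks later: 5 + 21 = 26.

Mar 26, 2031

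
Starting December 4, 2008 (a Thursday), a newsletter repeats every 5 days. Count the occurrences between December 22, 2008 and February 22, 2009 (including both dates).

13

Occurrences land 5·i days after December 4, 2008 for i = 0, 1, 2, …
December 22, 2008 is 18 days after the start; 18 ÷ 5 = 3 remainder 3; since the remainder is 3, round up to i = 4. First occurrence in the window: #5 on December 24, 2008 (4×5 = 20 days in).
February 22, 2009 is 80 days after the start; 80 ÷ 5 = 16 remainder 0. Last occurrence in the window: #17 on February 22, 2009.
Occurrences #5 through #17: 13 in total.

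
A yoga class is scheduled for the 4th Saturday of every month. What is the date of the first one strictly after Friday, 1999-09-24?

1999-09-25

September 1999 starts on a Wednesday; its first Saturday is the 4th, so the 4th Saturday is the 25th — 1999-09-25.
1999-09-25 is after 1999-09-24, so that is the next one.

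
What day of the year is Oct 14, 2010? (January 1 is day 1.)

Days in months before Oct: 31 + 28 + 31 + 30 + 31 + 30 + 31 + 31 + 30 = 273.
Plus 14 days into Oct → day 287.

287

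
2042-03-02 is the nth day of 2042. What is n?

Days in months before March: 31 + 28 = 59.
Plus 2 days into March → day 61.

61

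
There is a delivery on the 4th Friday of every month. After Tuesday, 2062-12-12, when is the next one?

December 2062 starts on a Friday; its first Friday is the 1st, so the 4th Friday is the 22nd — 2062-12-22.
2062-12-22 is after 2062-12-12, so that is the next one.

2062-12-22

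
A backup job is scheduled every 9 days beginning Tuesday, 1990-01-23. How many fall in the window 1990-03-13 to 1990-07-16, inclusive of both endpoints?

14

Occurrences land 9·i days after 1990-01-23 for i = 0, 1, 2, …
1990-03-13 is 49 days after the start; 49 ÷ 9 = 5 remainder 4; since the remainder is 4, round up to i = 6. First occurrence in the window: #7 on 1990-03-18 (6×9 = 54 days in).
1990-07-16 is 174 days after the start; 174 ÷ 9 = 19 remainder 3. Last occurrence in the window: #20 on 1990-07-13.
Occurrences #7 through #20: 14 in total.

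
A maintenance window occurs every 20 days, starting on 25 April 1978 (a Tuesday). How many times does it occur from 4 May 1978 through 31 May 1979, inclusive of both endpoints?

Occurrences land 20·i days after 25 April 1978 for i = 0, 1, 2, …
4 May 1978 is 9 days after the start; 9 ÷ 20 = 0 remainder 9; since the remainder is 9, round up to i = 1. First occurrence in the window: #2 on 15 May 1978 (1×20 = 20 days in).
31 May 1979 is 401 days after the start; 401 ÷ 20 = 20 remainder 1. Last occurrence in the window: #21 on 30 May 1979.
Occurrences #2 through #21: 20 in total.

20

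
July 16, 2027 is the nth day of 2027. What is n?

Days in months before July: 31 + 28 + 31 + 30 + 31 + 30 = 181.
Plus 16 days into July → day 197.

197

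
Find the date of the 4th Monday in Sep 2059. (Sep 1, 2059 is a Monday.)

Sep 2059 begins on a Monday, so the first Monday is Sep 1.
The 4th Monday is 3 weeks later: 1 + 21 = 22.

Sep 22, 2059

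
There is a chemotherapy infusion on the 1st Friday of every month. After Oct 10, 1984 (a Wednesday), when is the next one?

Oct 1984 starts on a Monday, so its 1st Friday is Oct 5, 1984 (4 days in).
That is not after Oct 10, 1984, so look at Nov 1984.
Nov 1984 starts on a Thursday, so its 1st Friday is Nov 2, 1984 (1 day in).

Nov 2, 1984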